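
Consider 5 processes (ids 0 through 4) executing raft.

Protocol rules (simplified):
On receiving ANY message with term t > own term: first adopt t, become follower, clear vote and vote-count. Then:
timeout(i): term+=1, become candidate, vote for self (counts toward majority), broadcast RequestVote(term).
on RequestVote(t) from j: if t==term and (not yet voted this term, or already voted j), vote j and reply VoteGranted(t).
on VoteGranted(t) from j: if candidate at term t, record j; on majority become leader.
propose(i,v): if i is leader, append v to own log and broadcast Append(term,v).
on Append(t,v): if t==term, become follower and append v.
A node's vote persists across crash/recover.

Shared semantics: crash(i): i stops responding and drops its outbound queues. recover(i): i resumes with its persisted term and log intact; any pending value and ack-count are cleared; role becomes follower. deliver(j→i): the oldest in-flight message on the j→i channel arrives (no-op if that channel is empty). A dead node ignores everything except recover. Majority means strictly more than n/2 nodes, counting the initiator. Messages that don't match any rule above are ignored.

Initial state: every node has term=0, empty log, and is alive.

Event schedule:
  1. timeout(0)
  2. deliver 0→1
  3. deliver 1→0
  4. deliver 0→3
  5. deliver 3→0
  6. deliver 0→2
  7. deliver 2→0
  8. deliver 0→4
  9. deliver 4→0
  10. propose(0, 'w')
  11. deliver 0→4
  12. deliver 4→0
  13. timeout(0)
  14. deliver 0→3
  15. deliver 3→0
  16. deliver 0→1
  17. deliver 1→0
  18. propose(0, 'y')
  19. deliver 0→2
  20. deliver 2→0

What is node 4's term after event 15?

1

after 1 — timeout(0): n0:cand/t1/[-]
after 2 — deliver 0→1: n1:foll/t1/[-]
after 3 — deliver 1→0: ·
after 4 — deliver 0→3: n3:foll/t1/[-]
after 5 — deliver 3→0: n0:lead/t1/[-]
after 6 — deliver 0→2: n2:foll/t1/[-]
after 7 — deliver 2→0: ·
after 8 — deliver 0→4: n4:foll/t1/[-]
after 9 — deliver 4→0: ·
after 10 — propose(0,'w'): n0:lead/t1/[w]
after 11 — deliver 0→4: n4:foll/t1/[w]
after 12 — deliver 4→0: ·
after 13 — timeout(0): n0:cand/t2/[w]
after 14 — deliver 0→3: n3:foll/t1/[w]
after 15 — deliver 3→0: ·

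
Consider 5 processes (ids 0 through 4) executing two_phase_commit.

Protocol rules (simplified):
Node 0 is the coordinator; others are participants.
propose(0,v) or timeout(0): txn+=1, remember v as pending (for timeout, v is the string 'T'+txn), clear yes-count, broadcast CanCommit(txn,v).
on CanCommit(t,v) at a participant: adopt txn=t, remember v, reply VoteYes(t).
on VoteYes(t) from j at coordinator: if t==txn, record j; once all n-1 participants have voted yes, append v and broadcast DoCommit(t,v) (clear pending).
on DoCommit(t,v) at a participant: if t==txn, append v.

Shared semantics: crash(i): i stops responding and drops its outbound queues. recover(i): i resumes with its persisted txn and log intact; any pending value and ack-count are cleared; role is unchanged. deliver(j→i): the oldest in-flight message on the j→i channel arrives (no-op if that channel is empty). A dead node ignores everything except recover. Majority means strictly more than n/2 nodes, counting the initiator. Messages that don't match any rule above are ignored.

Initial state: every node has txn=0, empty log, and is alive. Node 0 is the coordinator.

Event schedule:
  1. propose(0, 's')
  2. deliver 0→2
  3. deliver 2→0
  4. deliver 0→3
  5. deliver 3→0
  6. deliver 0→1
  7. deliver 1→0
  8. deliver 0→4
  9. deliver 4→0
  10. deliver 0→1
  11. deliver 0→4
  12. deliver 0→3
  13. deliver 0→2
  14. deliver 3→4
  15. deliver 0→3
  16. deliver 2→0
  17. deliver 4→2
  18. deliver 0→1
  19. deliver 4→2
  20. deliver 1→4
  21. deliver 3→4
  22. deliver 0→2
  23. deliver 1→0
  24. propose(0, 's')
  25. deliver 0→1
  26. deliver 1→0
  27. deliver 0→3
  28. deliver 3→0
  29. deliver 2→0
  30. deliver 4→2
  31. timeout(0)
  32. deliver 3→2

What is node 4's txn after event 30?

step 1 propose(0,'s'): 0={coor,t=1,log=-}
step 2 deliver 0→2: 2={part,t=1,log=-}
step 3 deliver 2→0: —
step 4 deliver 0→3: 3={part,t=1,log=-}
step 5 deliver 3→0: —
step 6 deliver 0→1: 1={part,t=1,log=-}
step 7 deliver 1→0: —
step 8 deliver 0→4: 4={part,t=1,log=-}
step 9 deliver 4→0: 0={coor,t=1,log=s}
step 10 deliver 0→1: 1={part,t=1,log=s}
step 11 deliver 0→4: 4={part,t=1,log=s}
step 12 deliver 0→3: 3={part,t=1,log=s}
step 13 deliver 0→2: 2={part,t=1,log=s}
step 14 deliver 3→4: —
step 15 deliver 0→3: —
step 16 deliver 2→0: —
step 17 deliver 4→2: —
step 18 deliver 0→1: —
step 19 deliver 4→2: —
step 20 deliver 1→4: —
step 21 deliver 3→4: —
step 22 deliver 0→2: —
step 23 deliver 1→0: —
step 24 propose(0,'s'): 0={coor,t=2,log=s}
step 25 deliver 0→1: 1={part,t=2,log=s}
step 26 deliver 1→0: —
step 27 deliver 0→3: 3={part,t=2,log=s}
step 28 deliver 3→0: —
step 29 deliver 2→0: —
step 30 deliver 4→2: —

1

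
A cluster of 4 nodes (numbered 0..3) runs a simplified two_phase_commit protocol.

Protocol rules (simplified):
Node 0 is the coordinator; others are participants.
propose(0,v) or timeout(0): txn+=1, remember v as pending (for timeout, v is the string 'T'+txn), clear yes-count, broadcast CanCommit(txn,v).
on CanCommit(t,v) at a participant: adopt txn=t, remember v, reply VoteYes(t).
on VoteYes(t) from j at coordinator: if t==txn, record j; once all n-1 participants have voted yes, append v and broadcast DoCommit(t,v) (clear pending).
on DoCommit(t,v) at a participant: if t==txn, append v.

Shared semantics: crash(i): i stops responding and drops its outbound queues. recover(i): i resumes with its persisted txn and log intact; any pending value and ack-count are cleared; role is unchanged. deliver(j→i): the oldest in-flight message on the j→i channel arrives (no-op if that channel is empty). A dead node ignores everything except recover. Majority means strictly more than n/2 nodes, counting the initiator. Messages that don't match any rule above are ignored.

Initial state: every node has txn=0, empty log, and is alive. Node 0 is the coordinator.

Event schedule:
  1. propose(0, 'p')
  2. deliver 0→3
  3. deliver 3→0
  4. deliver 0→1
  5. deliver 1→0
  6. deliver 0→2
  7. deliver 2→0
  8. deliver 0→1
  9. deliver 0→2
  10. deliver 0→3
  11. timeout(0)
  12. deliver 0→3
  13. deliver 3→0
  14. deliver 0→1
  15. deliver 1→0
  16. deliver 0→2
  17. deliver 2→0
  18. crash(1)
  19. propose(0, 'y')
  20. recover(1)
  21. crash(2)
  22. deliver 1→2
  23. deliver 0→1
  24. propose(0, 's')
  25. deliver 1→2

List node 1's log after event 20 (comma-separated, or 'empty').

p

1. propose(0,'p'):  <0:coor t1 ->
2. deliver 0→3:  <3:part t1 ->
3. deliver 3→0:  nop
4. deliver 0→1:  <1:part t1 ->
5. deliver 1→0:  nop
6. deliver 0→2:  <2:part t1 ->
7. deliver 2→0:  <0:coor t1 p>
8. deliver 0→1:  <1:part t1 p>
9. deliver 0→2:  <2:part t1 p>
10. deliver 0→3:  <3:part t1 p>
11. timeout(0):  <0:coor t2 p>
12. deliver 0→3:  <3:part t2 p>
13. deliver 3→0:  nop
14. deliver 0→1:  <1:part t2 p>
15. deliver 1→0:  nop
16. deliver 0→2:  <2:part t2 p>
17. deliver 2→0:  <0:coor t2 p,T2>
18. crash(1):  <1:✗part t2 p>
19. propose(0,'y'):  <0:coor t3 p,T2>
20. recover(1):  <1:part t2 p>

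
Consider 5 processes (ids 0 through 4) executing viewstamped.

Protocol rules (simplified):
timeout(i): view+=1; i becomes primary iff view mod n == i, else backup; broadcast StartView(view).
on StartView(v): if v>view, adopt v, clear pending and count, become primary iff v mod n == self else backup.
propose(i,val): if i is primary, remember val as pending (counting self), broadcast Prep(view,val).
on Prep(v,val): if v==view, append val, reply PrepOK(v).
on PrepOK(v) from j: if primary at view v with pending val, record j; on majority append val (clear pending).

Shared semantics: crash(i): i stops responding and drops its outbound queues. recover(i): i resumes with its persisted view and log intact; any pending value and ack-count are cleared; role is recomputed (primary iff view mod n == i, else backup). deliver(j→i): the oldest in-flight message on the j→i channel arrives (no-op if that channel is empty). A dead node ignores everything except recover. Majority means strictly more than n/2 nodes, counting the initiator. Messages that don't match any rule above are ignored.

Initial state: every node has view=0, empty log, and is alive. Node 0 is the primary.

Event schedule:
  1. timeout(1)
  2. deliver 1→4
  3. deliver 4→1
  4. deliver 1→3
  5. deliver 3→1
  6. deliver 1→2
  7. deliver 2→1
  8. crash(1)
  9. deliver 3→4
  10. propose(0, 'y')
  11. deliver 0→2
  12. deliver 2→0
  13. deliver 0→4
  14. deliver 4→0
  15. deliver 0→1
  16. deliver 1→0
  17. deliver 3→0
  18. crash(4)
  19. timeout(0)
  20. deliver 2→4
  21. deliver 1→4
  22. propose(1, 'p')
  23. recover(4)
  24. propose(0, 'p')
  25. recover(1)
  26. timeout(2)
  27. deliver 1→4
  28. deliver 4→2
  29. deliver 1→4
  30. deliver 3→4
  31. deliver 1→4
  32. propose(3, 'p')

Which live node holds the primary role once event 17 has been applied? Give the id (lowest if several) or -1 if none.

after 1 — timeout(1): n1:prim/v1/[-]
after 2 — deliver 1→4: n4:back/v1/[-]
after 3 — deliver 4→1: ·
after 4 — deliver 1→3: n3:back/v1/[-]
after 5 — deliver 3→1: ·
after 6 — deliver 1→2: n2:back/v1/[-]
after 7 — deliver 2→1: ·
after 8 — crash(1): n1:✗prim/v1/[-]
after 9 — deliver 3→4: ·
after 10 — propose(0,'y'): ·
after 11 — deliver 0→2: ·
after 12 — deliver 2→0: ·
after 13 — deliver 0→4: ·
after 14 — deliver 4→0: ·
after 15 — deliver 0→1: ·
after 16 — deliver 1→0: ·
after 17 — deliver 3→0: ·

0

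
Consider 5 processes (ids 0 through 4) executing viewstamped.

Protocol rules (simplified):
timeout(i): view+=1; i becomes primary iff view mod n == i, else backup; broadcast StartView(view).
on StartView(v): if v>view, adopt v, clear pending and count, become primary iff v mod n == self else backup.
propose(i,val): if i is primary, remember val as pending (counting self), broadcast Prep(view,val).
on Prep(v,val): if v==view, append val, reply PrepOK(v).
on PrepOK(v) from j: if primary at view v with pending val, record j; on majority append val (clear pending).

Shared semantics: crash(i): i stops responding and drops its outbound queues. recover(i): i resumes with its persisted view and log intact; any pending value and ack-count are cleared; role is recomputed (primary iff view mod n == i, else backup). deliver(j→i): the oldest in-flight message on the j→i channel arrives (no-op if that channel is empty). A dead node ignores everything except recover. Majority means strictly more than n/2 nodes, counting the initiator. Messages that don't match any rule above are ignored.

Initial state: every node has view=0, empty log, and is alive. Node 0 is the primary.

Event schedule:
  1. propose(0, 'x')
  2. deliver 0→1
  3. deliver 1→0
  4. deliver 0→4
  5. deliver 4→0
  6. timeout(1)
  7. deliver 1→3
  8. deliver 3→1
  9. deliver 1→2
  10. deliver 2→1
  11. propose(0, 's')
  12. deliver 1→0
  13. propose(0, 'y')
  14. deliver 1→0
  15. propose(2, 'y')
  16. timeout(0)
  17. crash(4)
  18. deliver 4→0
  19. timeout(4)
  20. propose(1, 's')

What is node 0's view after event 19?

[1] propose(0,'x') → ∅
[2] deliver 0→1 → N1(back v0 [x])
[3] deliver 1→0 → ∅
[4] deliver 0→4 → N4(back v0 [x])
[5] deliver 4→0 → N0(prim v0 [x])
[6] timeout(1) → N1(prim v1 [x])
[7] deliver 1→3 → N3(back v1 [-])
[8] deliver 3→1 → ∅
[9] deliver 1→2 → N2(back v1 [-])
[10] deliver 2→1 → ∅
[11] propose(0,'s') → ∅
[12] deliver 1→0 → N0(back v1 [x])
[13] propose(0,'y') → ∅
[14] deliver 1→0 → ∅
[15] propose(2,'y') → ∅
[16] timeout(0) → N0(back v2 [x])
[17] crash(4) → N4(✗back v0 [x])
[18] deliver 4→0 → ∅
[19] timeout(4) → ∅

2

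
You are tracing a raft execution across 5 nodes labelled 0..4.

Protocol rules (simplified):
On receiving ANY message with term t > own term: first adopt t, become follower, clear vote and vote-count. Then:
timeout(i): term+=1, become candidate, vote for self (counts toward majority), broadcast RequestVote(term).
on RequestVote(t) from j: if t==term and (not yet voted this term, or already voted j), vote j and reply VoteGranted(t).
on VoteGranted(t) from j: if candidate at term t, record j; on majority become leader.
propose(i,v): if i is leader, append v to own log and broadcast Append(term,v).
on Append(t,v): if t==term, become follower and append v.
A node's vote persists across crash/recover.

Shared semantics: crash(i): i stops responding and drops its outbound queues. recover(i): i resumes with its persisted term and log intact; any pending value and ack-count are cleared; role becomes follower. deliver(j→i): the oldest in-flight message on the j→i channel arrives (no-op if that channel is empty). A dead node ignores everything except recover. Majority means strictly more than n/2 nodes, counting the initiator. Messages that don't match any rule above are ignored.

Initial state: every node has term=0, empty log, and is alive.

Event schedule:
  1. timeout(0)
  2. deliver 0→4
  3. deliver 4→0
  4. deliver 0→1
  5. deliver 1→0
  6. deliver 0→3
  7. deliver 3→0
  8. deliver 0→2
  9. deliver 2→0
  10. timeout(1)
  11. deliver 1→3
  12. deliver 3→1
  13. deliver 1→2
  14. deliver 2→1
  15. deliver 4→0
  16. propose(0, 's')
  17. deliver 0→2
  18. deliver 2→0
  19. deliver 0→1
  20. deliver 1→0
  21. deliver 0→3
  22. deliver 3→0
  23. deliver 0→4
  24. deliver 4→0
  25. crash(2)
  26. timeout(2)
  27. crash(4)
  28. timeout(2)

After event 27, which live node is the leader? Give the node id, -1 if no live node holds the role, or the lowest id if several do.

1

e1 timeout(0): 0[cand,t=1,-]
e2 deliver 0→4: 4[foll,t=1,-]
e3 deliver 4→0: ·
e4 deliver 0→1: 1[foll,t=1,-]
e5 deliver 1→0: 0[lead,t=1,-]
e6 deliver 0→3: 3[foll,t=1,-]
e7 deliver 3→0: ·
e8 deliver 0→2: 2[foll,t=1,-]
e9 deliver 2→0: ·
e10 timeout(1): 1[cand,t=2,-]
e11 deliver 1→3: 3[foll,t=2,-]
e12 deliver 3→1: ·
e13 deliver 1→2: 2[foll,t=2,-]
e14 deliver 2→1: 1[lead,t=2,-]
e15 deliver 4→0: ·
e16 propose(0,'s'): 0[lead,t=1,s]
e17 deliver 0→2: ·
e18 deliver 2→0: ·
e19 deliver 0→1: ·
e20 deliver 1→0: 0[foll,t=2,s]
e21 deliver 0→3: ·
e22 deliver 3→0: ·
e23 deliver 0→4: 4[foll,t=1,s]
e24 deliver 4→0: ·
e25 crash(2): 2[✗foll,t=2,-]
e26 timeout(2): ·
e27 crash(4): 4[✗foll,t=1,s]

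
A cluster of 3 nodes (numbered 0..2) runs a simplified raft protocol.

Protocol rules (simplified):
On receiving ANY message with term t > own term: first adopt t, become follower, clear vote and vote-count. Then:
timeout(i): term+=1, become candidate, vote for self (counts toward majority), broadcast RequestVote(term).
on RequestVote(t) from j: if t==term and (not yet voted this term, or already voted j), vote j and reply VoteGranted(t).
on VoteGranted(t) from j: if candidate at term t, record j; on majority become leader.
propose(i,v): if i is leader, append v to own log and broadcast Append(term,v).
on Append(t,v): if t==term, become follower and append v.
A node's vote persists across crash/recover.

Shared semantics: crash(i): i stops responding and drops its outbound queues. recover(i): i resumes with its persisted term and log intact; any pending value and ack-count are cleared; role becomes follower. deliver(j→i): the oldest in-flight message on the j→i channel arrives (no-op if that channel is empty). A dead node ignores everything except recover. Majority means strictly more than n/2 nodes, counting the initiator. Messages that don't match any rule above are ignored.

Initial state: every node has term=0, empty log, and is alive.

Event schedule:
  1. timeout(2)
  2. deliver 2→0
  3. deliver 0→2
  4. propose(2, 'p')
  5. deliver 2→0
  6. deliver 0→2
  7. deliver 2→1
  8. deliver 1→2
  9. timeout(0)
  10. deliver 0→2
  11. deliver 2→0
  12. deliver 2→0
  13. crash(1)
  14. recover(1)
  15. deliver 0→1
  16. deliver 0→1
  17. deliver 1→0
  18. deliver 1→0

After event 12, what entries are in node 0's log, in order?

p

1. timeout(2):  <2:cand t1 ->
2. deliver 2→0:  <0:foll t1 ->
3. deliver 0→2:  <2:lead t1 ->
4. propose(2,'p'):  <2:lead t1 p>
5. deliver 2→0:  <0:foll t1 p>
6. deliver 0→2:  nop
7. deliver 2→1:  <1:foll t1 ->
8. deliver 1→2:  nop
9. timeout(0):  <0:cand t2 p>
10. deliver 0→2:  <2:foll t2 p>
11. deliver 2→0:  <0:lead t2 p>
12. deliver 2→0:  nop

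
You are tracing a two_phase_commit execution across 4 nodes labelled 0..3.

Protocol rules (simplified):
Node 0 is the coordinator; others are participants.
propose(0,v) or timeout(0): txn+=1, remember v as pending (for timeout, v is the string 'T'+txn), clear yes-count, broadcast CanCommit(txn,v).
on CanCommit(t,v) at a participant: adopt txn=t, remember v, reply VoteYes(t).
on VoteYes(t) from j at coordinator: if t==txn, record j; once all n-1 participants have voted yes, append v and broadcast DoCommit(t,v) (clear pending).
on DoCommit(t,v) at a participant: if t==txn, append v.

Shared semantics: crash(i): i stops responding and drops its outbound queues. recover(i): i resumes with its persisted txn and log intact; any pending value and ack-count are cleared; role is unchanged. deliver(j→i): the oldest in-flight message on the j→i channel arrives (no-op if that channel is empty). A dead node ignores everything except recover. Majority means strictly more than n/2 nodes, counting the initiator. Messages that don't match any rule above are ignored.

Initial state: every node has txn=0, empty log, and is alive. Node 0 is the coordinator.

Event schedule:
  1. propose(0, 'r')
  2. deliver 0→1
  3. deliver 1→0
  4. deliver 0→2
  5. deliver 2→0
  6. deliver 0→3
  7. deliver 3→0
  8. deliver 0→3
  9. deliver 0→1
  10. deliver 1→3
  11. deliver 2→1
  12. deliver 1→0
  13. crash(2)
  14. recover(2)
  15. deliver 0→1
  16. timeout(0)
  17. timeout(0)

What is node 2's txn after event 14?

1

[1] propose(0,'r') → N0(coor t1 [-])
[2] deliver 0→1 → N1(part t1 [-])
[3] deliver 1→0 → ∅
[4] deliver 0→2 → N2(part t1 [-])
[5] deliver 2→0 → ∅
[6] deliver 0→3 → N3(part t1 [-])
[7] deliver 3→0 → N0(coor t1 [r])
[8] deliver 0→3 → N3(part t1 [r])
[9] deliver 0→1 → N1(part t1 [r])
[10] deliver 1→3 → ∅
[11] deliver 2→1 → ∅
[12] deliver 1→0 → ∅
[13] crash(2) → N2(✗part t1 [-])
[14] recover(2) → N2(part t1 [-])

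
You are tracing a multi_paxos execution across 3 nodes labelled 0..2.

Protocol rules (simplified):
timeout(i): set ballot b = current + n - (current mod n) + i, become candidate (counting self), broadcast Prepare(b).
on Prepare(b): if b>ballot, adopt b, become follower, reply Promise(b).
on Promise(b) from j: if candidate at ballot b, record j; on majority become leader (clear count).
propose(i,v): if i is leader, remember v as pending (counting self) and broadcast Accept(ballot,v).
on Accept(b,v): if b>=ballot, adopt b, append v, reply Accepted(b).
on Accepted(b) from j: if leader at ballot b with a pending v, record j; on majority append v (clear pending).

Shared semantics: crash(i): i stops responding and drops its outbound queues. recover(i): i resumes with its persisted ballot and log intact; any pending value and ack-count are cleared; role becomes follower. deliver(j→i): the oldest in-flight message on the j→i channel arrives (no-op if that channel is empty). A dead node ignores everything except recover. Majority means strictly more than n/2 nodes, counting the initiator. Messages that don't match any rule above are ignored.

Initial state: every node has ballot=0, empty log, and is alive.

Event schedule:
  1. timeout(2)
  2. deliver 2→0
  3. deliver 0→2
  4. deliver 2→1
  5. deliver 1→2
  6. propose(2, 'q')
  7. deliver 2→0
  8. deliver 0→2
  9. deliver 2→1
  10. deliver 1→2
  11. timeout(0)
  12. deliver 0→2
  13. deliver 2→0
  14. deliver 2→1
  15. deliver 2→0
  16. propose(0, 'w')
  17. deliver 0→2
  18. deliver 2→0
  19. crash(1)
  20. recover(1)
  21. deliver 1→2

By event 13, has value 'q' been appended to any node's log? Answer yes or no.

after 1 — timeout(2): n2:cand/b5/[-]
after 2 — deliver 2→0: n0:foll/b5/[-]
after 3 — deliver 0→2: n2:lead/b5/[-]
after 4 — deliver 2→1: n1:foll/b5/[-]
after 5 — deliver 1→2: ·
after 6 — propose(2,'q'): ·
after 7 — deliver 2→0: n0:foll/b5/[q]
after 8 — deliver 0→2: n2:lead/b5/[q]
after 9 — deliver 2→1: n1:foll/b5/[q]
after 10 — deliver 1→2: ·
after 11 — timeout(0): n0:cand/b6/[q]
after 12 — deliver 0→2: n2:foll/b6/[q]
after 13 — deliver 2→0: n0:lead/b6/[q]

yes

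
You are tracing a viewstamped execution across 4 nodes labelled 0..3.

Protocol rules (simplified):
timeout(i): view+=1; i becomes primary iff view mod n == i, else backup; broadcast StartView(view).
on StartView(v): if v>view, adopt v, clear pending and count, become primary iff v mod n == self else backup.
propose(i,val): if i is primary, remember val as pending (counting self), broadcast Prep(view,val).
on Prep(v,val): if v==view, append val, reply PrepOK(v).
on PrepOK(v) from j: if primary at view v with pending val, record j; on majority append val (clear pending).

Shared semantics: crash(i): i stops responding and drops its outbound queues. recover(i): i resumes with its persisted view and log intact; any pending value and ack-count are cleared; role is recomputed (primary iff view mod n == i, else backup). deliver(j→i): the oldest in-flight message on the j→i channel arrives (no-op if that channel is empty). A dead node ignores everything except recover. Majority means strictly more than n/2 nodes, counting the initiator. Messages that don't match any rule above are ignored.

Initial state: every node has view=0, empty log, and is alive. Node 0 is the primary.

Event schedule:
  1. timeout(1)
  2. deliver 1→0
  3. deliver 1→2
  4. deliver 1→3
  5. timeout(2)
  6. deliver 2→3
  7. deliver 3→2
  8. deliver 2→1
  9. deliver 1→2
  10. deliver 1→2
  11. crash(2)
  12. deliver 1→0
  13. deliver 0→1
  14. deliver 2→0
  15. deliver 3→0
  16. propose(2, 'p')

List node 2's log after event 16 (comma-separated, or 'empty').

e1 timeout(1): 1[prim,v=1,-]
e2 deliver 1→0: 0[back,v=1,-]
e3 deliver 1→2: 2[back,v=1,-]
e4 deliver 1→3: 3[back,v=1,-]
e5 timeout(2): 2[prim,v=2,-]
e6 deliver 2→3: 3[back,v=2,-]
e7 deliver 3→2: ·
e8 deliver 2→1: 1[back,v=2,-]
e9 deliver 1→2: ·
e10 deliver 1→2: ·
e11 crash(2): 2[✗prim,v=2,-]
e12 deliver 1→0: ·
e13 deliver 0→1: ·
e14 deliver 2→0: ·
e15 deliver 3→0: ·
e16 propose(2,'p'): ·

empty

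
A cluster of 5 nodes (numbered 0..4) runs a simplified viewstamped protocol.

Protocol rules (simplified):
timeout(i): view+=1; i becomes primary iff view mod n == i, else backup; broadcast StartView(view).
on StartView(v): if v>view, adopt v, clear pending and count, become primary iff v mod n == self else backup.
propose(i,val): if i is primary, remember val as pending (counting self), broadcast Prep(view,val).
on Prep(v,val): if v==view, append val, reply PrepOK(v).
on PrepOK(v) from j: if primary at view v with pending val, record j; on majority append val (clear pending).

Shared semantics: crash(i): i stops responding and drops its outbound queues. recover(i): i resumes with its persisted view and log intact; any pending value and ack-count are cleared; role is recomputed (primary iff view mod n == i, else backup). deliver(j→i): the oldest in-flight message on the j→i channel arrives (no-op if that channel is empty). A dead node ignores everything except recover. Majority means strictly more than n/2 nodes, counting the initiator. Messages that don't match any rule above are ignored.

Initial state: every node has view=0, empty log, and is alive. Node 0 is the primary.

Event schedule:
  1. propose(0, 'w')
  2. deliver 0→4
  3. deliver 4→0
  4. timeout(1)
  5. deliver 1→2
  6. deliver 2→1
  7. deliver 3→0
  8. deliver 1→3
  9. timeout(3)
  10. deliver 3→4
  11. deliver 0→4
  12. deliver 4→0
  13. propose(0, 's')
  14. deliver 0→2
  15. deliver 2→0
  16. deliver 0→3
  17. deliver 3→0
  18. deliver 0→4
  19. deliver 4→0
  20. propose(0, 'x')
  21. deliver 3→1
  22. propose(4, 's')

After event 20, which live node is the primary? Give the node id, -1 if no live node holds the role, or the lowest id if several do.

1. propose(0,'w'):  nop
2. deliver 0→4:  <4:back v0 w>
3. deliver 4→0:  nop
4. timeout(1):  <1:prim v1 ->
5. deliver 1→2:  <2:back v1 ->
6. deliver 2→1:  nop
7. deliver 3→0:  nop
8. deliver 1→3:  <3:back v1 ->
9. timeout(3):  <3:back v2 ->
10. deliver 3→4:  <4:back v2 w>
11. deliver 0→4:  nop
12. deliver 4→0:  nop
13. propose(0,'s'):  nop
14. deliver 0→2:  nop
15. deliver 2→0:  nop
16. deliver 0→3:  nop
17. deliver 3→0:  <0:back v2 ->
18. deliver 0→4:  nop
19. deliver 4→0:  nop
20. propose(0,'x'):  nop

1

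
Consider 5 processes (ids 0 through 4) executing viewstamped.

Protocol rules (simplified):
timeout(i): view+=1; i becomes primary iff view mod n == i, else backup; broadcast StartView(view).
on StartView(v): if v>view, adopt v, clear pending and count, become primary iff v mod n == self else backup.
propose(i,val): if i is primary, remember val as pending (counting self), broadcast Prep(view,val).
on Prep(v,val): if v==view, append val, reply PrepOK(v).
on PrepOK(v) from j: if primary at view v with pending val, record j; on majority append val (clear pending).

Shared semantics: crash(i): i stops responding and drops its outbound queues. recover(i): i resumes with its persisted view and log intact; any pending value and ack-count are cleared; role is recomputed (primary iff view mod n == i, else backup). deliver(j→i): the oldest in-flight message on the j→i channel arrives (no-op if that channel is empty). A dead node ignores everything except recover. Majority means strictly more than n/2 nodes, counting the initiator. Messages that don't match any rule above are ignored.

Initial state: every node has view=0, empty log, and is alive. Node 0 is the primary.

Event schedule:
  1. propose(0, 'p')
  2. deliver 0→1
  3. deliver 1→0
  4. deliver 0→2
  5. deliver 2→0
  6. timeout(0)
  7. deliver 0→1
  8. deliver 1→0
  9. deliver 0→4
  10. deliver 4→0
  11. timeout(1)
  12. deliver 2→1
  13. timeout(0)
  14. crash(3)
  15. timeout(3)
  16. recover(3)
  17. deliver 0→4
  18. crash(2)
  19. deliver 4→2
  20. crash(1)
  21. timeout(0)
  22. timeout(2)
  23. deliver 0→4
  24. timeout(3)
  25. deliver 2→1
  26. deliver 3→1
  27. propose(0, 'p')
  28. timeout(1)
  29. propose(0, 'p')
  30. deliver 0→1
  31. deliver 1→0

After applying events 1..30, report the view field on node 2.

after 1 — propose(0,'p'): ·
after 2 — deliver 0→1: n1:back/v0/[p]
after 3 — deliver 1→0: ·
after 4 — deliver 0→2: n2:back/v0/[p]
after 5 — deliver 2→0: n0:prim/v0/[p]
after 6 — timeout(0): n0:back/v1/[p]
after 7 — deliver 0→1: n1:prim/v1/[p]
after 8 — deliver 1→0: ·
after 9 — deliver 0→4: n4:back/v0/[p]
after 10 — deliver 4→0: ·
after 11 — timeout(1): n1:back/v2/[p]
after 12 — deliver 2→1: ·
after 13 — timeout(0): n0:back/v2/[p]
after 14 — crash(3): n3:✗back/v0/[-]
after 15 — timeout(3): ·
after 16 — recover(3): n3:back/v0/[-]
after 17 — deliver 0→4: n4:back/v1/[p]
after 18 — crash(2): n2:✗back/v0/[p]
after 19 — deliver 4→2: ·
after 20 — crash(1): n1:✗back/v2/[p]
after 21 — timeout(0): n0:back/v3/[p]
after 22 — timeout(2): ·
after 23 — deliver 0→4: n4:back/v2/[p]
after 24 — timeout(3): n3:back/v1/[-]
after 25 — deliver 2→1: ·
after 26 — deliver 3→1: ·
after 27 — propose(0,'p'): ·
after 28 — timeout(1): ·
after 29 — propose(0,'p'): ·
after 30 — deliver 0→1: ·

0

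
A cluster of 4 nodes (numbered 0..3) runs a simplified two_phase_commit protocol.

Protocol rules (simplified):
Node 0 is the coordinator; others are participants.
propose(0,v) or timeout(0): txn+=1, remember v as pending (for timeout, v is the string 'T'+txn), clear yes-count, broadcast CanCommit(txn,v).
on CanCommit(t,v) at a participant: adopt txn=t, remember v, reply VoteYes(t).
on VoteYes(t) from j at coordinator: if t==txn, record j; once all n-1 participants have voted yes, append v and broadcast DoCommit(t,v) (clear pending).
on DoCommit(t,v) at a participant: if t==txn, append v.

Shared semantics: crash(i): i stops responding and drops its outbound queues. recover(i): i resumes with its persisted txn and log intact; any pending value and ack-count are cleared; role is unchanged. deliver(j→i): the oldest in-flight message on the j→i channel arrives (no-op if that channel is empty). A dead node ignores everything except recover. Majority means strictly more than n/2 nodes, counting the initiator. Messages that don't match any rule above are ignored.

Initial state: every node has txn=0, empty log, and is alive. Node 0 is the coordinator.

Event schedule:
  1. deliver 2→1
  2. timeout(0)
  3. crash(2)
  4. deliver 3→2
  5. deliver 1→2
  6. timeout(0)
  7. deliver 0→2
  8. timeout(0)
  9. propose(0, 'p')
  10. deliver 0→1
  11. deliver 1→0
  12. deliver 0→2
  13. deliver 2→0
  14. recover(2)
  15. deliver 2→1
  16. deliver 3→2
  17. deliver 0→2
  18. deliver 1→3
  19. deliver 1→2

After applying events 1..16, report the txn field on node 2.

after 1 — deliver 2→1: ·
after 2 — timeout(0): n0:coor/t1/[-]
after 3 — crash(2): n2:✗part/t0/[-]
after 4 — deliver 3→2: ·
after 5 — deliver 1→2: ·
after 6 — timeout(0): n0:coor/t2/[-]
after 7 — deliver 0→2: ·
after 8 — timeout(0): n0:coor/t3/[-]
after 9 — propose(0,'p'): n0:coor/t4/[-]
after 10 — deliver 0→1: n1:part/t1/[-]
after 11 — deliver 1→0: ·
after 12 — deliver 0→2: ·
after 13 — deliver 2→0: ·
after 14 — recover(2): n2:part/t0/[-]
after 15 — deliver 2→1: ·
after 16 — deliver 3→2: ·

0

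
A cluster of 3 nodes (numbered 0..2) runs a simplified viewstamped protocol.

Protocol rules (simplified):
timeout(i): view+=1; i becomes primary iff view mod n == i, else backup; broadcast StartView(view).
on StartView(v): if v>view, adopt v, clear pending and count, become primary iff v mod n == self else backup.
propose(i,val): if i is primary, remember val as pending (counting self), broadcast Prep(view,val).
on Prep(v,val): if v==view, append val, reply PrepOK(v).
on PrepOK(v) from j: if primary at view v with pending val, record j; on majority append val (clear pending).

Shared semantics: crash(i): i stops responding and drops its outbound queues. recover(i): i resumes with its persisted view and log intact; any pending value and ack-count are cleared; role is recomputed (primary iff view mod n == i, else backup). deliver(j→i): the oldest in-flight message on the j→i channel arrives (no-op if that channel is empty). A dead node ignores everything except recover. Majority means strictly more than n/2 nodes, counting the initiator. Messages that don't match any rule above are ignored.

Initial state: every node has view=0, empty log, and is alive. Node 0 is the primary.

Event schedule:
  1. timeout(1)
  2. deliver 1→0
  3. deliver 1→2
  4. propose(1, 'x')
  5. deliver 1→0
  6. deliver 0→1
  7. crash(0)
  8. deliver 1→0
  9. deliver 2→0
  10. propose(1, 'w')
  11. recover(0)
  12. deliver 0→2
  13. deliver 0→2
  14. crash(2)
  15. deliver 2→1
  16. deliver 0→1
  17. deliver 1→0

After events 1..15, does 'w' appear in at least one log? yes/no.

step 1 timeout(1): 1={prim,v=1,log=-}
step 2 deliver 1→0: 0={back,v=1,log=-}
step 3 deliver 1→2: 2={back,v=1,log=-}
step 4 propose(1,'x'): —
step 5 deliver 1→0: 0={back,v=1,log=x}
step 6 deliver 0→1: 1={prim,v=1,log=x}
step 7 crash(0): 0={✗back,v=1,log=x}
step 8 deliver 1→0: —
step 9 deliver 2→0: —
step 10 propose(1,'w'): —
step 11 recover(0): 0={back,v=1,log=x}
step 12 deliver 0→2: —
step 13 deliver 0→2: —
step 14 crash(2): 2={✗back,v=1,log=-}
step 15 deliver 2→1: —

no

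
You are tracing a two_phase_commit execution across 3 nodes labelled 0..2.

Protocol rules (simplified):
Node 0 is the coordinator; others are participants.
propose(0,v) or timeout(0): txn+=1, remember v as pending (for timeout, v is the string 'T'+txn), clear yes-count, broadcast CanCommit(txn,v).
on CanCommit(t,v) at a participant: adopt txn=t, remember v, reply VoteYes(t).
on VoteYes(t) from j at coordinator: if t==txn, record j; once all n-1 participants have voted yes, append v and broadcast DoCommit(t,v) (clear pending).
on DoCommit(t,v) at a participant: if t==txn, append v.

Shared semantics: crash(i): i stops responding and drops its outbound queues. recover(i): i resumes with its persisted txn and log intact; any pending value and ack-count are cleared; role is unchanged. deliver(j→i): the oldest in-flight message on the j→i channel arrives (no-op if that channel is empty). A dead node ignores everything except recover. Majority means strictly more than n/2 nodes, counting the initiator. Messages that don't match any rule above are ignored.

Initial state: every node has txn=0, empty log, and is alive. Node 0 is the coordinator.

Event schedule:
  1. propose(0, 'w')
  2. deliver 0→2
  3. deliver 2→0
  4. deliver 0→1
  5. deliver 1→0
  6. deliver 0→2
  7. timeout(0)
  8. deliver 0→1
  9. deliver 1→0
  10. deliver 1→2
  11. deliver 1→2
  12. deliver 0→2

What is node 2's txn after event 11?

[1] propose(0,'w') → N0(coor t1 [-])
[2] deliver 0→2 → N2(part t1 [-])
[3] deliver 2→0 → ∅
[4] deliver 0→1 → N1(part t1 [-])
[5] deliver 1→0 → N0(coor t1 [w])
[6] deliver 0→2 → N2(part t1 [w])
[7] timeout(0) → N0(coor t2 [w])
[8] deliver 0→1 → N1(part t1 [w])
[9] deliver 1→0 → ∅
[10] deliver 1→2 → ∅
[11] deliver 1→2 → ∅

1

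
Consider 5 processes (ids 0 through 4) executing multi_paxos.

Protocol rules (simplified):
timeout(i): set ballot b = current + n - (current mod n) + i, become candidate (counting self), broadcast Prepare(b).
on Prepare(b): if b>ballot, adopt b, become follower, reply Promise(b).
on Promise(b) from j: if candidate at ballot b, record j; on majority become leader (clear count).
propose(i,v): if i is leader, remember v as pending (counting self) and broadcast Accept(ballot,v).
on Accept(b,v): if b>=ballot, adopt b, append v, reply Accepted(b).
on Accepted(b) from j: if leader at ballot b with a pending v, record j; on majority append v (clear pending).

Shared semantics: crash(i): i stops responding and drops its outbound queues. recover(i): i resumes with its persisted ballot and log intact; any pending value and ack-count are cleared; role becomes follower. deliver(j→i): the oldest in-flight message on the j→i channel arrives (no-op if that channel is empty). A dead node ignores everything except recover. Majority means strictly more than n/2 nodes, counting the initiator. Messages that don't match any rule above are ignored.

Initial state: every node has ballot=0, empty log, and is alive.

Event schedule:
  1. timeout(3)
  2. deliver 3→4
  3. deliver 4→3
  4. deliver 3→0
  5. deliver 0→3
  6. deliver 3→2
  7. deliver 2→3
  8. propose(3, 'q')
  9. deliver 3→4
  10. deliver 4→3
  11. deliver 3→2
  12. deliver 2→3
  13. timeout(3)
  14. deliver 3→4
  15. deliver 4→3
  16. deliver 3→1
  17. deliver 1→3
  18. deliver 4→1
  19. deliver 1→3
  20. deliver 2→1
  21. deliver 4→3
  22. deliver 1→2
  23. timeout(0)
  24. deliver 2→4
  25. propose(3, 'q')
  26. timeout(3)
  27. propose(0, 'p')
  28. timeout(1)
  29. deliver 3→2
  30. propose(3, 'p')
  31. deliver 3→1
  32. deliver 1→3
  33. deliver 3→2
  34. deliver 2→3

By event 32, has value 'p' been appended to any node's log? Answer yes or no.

no

[1] timeout(3) → N3(cand b8 [-])
[2] deliver 3→4 → N4(foll b8 [-])
[3] deliver 4→3 → ∅
[4] deliver 3→0 → N0(foll b8 [-])
[5] deliver 0→3 → N3(lead b8 [-])
[6] deliver 3→2 → N2(foll b8 [-])
[7] deliver 2→3 → ∅
[8] propose(3,'q') → ∅
[9] deliver 3→4 → N4(foll b8 [q])
[10] deliver 4→3 → ∅
[11] deliver 3→2 → N2(foll b8 [q])
[12] deliver 2→3 → N3(lead b8 [q])
[13] timeout(3) → N3(cand b13 [q])
[14] deliver 3→4 → N4(foll b13 [q])
[15] deliver 4→3 → ∅
[16] deliver 3→1 → N1(foll b8 [-])
[17] deliver 1→3 → ∅
[18] deliver 4→1 → ∅
[19] deliver 1→3 → ∅
[20] deliver 2→1 → ∅
[21] deliver 4→3 → ∅
[22] deliver 1→2 → ∅
[23] timeout(0) → N0(cand b10 [-])
[24] deliver 2→4 → ∅
[25] propose(3,'q') → ∅
[26] timeout(3) → N3(cand b18 [q])
[27] propose(0,'p') → ∅
[28] timeout(1) → N1(cand b11 [-])
[29] deliver 3→2 → N2(foll b13 [q])
[30] propose(3,'p') → ∅
[31] deliver 3→1 → ∅
[32] deliver 1→3 → ∅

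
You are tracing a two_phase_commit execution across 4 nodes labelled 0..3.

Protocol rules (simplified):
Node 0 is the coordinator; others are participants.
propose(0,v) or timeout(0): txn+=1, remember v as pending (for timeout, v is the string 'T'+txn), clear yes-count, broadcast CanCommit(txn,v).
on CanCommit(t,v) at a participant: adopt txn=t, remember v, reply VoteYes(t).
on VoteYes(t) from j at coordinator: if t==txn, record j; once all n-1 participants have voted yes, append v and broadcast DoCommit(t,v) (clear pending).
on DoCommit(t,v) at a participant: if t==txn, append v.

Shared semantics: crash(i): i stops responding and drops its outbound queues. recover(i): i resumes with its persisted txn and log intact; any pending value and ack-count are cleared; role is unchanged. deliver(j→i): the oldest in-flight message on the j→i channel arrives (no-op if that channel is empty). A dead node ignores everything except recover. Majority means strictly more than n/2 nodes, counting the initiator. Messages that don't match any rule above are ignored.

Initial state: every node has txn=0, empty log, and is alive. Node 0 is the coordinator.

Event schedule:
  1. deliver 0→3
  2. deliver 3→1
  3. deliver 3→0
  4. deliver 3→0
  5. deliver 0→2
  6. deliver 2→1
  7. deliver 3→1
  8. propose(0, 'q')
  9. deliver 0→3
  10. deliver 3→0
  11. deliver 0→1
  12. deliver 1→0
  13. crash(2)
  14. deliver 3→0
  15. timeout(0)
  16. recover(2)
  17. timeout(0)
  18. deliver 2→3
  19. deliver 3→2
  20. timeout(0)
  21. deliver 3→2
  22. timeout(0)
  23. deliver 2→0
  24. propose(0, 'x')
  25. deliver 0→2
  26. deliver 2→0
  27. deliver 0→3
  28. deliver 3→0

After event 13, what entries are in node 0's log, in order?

[1] deliver 0→3 → ∅
[2] deliver 3→1 → ∅
[3] deliver 3→0 → ∅
[4] deliver 3→0 → ∅
[5] deliver 0→2 → ∅
[6] deliver 2→1 → ∅
[7] deliver 3→1 → ∅
[8] propose(0,'q') → N0(coor t1 [-])
[9] deliver 0→3 → N3(part t1 [-])
[10] deliver 3→0 → ∅
[11] deliver 0→1 → N1(part t1 [-])
[12] deliver 1→0 → ∅
[13] crash(2) → N2(✗part t0 [-])

empty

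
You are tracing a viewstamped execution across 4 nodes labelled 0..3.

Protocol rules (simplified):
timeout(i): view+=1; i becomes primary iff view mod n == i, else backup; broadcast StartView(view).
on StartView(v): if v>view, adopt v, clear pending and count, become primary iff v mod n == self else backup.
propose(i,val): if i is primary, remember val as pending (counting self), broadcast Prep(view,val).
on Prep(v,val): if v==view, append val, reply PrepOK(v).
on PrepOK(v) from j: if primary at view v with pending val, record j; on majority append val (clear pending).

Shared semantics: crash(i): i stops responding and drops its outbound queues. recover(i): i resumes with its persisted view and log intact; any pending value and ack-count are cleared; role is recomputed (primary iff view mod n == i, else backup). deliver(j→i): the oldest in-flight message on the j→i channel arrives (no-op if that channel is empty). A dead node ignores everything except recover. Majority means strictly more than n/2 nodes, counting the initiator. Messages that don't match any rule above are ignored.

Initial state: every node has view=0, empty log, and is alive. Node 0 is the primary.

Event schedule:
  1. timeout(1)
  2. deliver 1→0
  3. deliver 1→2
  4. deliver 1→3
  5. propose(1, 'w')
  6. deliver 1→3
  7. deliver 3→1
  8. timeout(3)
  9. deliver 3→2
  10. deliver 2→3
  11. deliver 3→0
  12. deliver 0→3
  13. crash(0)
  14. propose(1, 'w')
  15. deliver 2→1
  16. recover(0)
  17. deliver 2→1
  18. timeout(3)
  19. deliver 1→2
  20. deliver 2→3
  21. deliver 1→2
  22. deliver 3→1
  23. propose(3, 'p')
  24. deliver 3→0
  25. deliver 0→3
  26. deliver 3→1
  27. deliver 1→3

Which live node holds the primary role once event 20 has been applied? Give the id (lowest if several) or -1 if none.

e1 timeout(1): 1[prim,v=1,-]
e2 deliver 1→0: 0[back,v=1,-]
e3 deliver 1→2: 2[back,v=1,-]
e4 deliver 1→3: 3[back,v=1,-]
e5 propose(1,'w'): ·
e6 deliver 1→3: 3[back,v=1,w]
e7 deliver 3→1: ·
e8 timeout(3): 3[back,v=2,w]
e9 deliver 3→2: 2[prim,v=2,-]
e10 deliver 2→3: ·
e11 deliver 3→0: 0[back,v=2,-]
e12 deliver 0→3: ·
e13 crash(0): 0[✗back,v=2,-]
e14 propose(1,'w'): ·
e15 deliver 2→1: ·
e16 recover(0): 0[back,v=2,-]
e17 deliver 2→1: ·
e18 timeout(3): 3[prim,v=3,w]
e19 deliver 1→2: ·
e20 deliver 2→3: ·

1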